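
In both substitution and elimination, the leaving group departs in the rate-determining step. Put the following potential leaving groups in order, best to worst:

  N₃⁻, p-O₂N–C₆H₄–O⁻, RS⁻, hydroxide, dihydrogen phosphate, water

water > dihydrogen phosphate > N₃⁻ > p-O₂N–C₆H₄–O⁻ > RS⁻ > hydroxide

Leaving-group ability tracks the stability of the departed species; conjugate-acid pKₐ is the usual yardstick (lower pKₐ → better LG).
water: pKₐ(H₃O⁺) ≈ -1.7 — neutral; leaves from a protonated alcohol (R–OH₂⁺)
dihydrogen phosphate: pKₐ(H₃PO₄) ≈ 2.1
N₃⁻: pKₐ(HN₃) ≈ 4.7
p-O₂N–C₆H₄–O⁻: pKₐ(p-nitrophenol) ≈ 7.2
RS⁻: pKₐ(RSH (a thiol)) ≈ 10.5 — moderately basic; rarely leaves without activation
hydroxide: pKₐ(H₂O) ≈ 15.7 — strong base; essentially never leaves without prior activation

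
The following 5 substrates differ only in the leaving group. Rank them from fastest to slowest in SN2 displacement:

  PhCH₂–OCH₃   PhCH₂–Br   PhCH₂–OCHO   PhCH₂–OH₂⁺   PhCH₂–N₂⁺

With the same alkyl group throughout, only the leaving group differentiates the rates.
The more stable X⁻ (or X) is on its own — i.e. the weaker a base it is — the better a leaving group it makes.
PhCH₂–N₂⁺ loses N₂: no meaningful conjugate acid; N₂ departs as an exceptionally stable neutral molecule
PhCH₂–Br loses Br⁻: pKₐ(HBr) ≈ -9
PhCH₂–OH₂⁺ loses H₂O: pKₐ(H₃O⁺) ≈ -1.7
PhCH₂–OCHO loses HCOO⁻: pKₐ(HCOOH) ≈ 3.8
PhCH₂–OCH₃ loses CH₃O⁻: pKₐ(CH₃OH) ≈ 15.5

PhCH₂–N₂⁺ > PhCH₂–Br > PhCH₂–OH₂⁺ > PhCH₂–OCHO > PhCH₂–OCH₃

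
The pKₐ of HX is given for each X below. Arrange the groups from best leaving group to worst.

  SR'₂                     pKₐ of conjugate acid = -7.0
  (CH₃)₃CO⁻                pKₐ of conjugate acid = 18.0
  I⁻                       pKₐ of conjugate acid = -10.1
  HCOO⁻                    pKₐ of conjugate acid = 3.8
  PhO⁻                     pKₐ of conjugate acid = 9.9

I⁻ > SR'₂ > HCOO⁻ > PhO⁻ > (CH₃)₃CO⁻

Lower conjugate-acid pKₐ ⇒ weaker base ⇒ better leaving group.
Sorting by the given values: I⁻ (-10.1), SR'₂ (-7.0), HCOO⁻ (3.8), PhO⁻ (9.9), (CH₃)₃CO⁻ (18.0).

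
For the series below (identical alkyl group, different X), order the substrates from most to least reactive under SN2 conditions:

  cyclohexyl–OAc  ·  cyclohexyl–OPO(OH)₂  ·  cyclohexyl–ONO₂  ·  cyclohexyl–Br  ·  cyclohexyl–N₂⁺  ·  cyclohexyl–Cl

Same R in every case — rank the leaving groups.
Leaving-group ability tracks the stability of the departed species; conjugate-acid pKₐ is the usual yardstick (lower pKₐ → better LG).
cyclohexyl–N₂⁺ loses N₂: no meaningful conjugate acid; N₂ departs as an exceptionally stable neutral molecule
cyclohexyl–Br loses Br⁻: pKₐ(HBr) ≈ -9
cyclohexyl–Cl loses Cl⁻: pKₐ(HCl) ≈ -7
cyclohexyl–ONO₂ loses NO₃⁻: pKₐ(HNO₃) ≈ -1.3
cyclohexyl–OPO(OH)₂ loses H₂PO₄⁻: pKₐ(H₃PO₄) ≈ 2.1
cyclohexyl–OAc loses AcO⁻: pKₐ(CH₃COOH) ≈ 4.8

cyclohexyl–N₂⁺ > cyclohexyl–Br > cyclohexyl–Cl > cyclohexyl–ONO₂ > cyclohexyl–OPO(OH)₂ > cyclohexyl–OAc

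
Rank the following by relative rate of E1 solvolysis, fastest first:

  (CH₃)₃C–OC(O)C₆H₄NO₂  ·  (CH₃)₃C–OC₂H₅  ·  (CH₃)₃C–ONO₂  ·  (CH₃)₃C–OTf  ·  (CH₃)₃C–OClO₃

(CH₃)₃C–OTf > (CH₃)₃C–OClO₃ > (CH₃)₃C–ONO₂ > (CH₃)₃C–OC(O)C₆H₄NO₂ > (CH₃)₃C–OC₂H₅

Same R in every case — rank the leaving groups.
The more stable X⁻ (or X) is on its own — i.e. the weaker a base it is — the better a leaving group it makes.
(CH₃)₃C–OTf loses OTf⁻: pKₐ(CF₃SO₃H (triflic acid)) ≈ -14
(CH₃)₃C–OClO₃ loses ClO₄⁻: pKₐ(HClO₄) ≈ -10
(CH₃)₃C–ONO₂ loses NO₃⁻: pKₐ(HNO₃) ≈ -1.3
(CH₃)₃C–OC(O)C₆H₄NO₂ loses p-O₂N–C₆H₄–COO⁻: pKₐ(p-nitrobenzoic acid) ≈ 3.4
(CH₃)₃C–OC₂H₅ loses CH₃CH₂O⁻: pKₐ(CH₃CH₂OH) ≈ 16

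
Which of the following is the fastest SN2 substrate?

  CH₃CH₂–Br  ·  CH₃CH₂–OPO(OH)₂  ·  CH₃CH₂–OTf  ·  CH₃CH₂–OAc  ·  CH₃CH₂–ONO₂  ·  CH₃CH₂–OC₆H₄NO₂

CH₃CH₂–OTf

Same R in every case — rank the leaving groups.
The more stable X⁻ (or X) is on its own — i.e. the weaker a base it is — the better a leaving group it makes.
CH₃CH₂–OTf loses OTf⁻: pKₐ(CF₃SO₃H (triflic acid)) ≈ -14
CH₃CH₂–Br loses Br⁻: pKₐ(HBr) ≈ -9
CH₃CH₂–ONO₂ loses NO₃⁻: pKₐ(HNO₃) ≈ -1.3
CH₃CH₂–OPO(OH)₂ loses H₂PO₄⁻: pKₐ(H₃PO₄) ≈ 2.1
CH₃CH₂–OAc loses AcO⁻: pKₐ(CH₃COOH) ≈ 4.8
CH₃CH₂–OC₆H₄NO₂ loses p-O₂N–C₆H₄–O⁻: pKₐ(p-nitrophenol) ≈ 7.2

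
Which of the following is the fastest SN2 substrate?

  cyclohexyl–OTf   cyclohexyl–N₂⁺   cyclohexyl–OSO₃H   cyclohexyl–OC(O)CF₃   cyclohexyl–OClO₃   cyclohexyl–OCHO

Identical carbon frameworks mean the comparison reduces to leaving-group quality.
Leaving-group ability tracks the stability of the departed species; conjugate-acid pKₐ is the usual yardstick (lower pKₐ → better LG).
cyclohexyl–N₂⁺ loses N₂: no meaningful conjugate acid; N₂ departs as an exceptionally stable neutral molecule
cyclohexyl–OTf loses OTf⁻: pKₐ(CF₃SO₃H (triflic acid)) ≈ -14
cyclohexyl–OClO₃ loses ClO₄⁻: pKₐ(HClO₄) ≈ -10
cyclohexyl–OSO₃H loses HSO₄⁻: pKₐ(H₂SO₄) ≈ -3
cyclohexyl–OC(O)CF₃ loses CF₃COO⁻: pKₐ(CF₃COOH) ≈ 0.2
cyclohexyl–OCHO loses HCOO⁻: pKₐ(HCOOH) ≈ 3.8

cyclohexyl–N₂⁺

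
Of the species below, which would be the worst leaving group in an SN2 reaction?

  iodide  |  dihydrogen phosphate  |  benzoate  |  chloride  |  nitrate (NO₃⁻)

Rank by basicity of the departing species: weakest base leaves most easily.
iodide: pKₐ(HI) ≈ -10
chloride: pKₐ(HCl) ≈ -7
nitrate (NO₃⁻): pKₐ(HNO₃) ≈ -1.3
dihydrogen phosphate: pKₐ(H₃PO₄) ≈ 2.1
benzoate: pKₐ(C₆H₅COOH) ≈ 4.2

benzoate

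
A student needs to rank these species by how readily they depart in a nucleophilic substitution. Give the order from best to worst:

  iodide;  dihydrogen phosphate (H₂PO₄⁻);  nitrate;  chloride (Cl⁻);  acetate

iodide: pKₐ(HI) ≈ -10
chloride (Cl⁻): pKₐ(HCl) ≈ -7
nitrate: pKₐ(HNO₃) ≈ -1.3
dihydrogen phosphate (H₂PO₄⁻): pKₐ(H₃PO₄) ≈ 2.1
acetate: pKₐ(CH₃COOH) ≈ 4.8

iodide > chloride (Cl⁻) > nitrate > dihydrogen phosphate (H₂PO₄⁻) > acetate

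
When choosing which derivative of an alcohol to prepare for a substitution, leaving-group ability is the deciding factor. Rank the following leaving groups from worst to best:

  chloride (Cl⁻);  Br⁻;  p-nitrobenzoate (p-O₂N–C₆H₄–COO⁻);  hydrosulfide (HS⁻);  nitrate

hydrosulfide (HS⁻) < p-nitrobenzoate (p-O₂N–C₆H₄–COO⁻) < nitrate < chloride (Cl⁻) < Br⁻

Br⁻: pKₐ(HBr) ≈ -9
chloride (Cl⁻): pKₐ(HCl) ≈ -7
nitrate: pKₐ(HNO₃) ≈ -1.3 — resonance-delocalised over three oxygens
p-nitrobenzoate (p-O₂N–C₆H₄–COO⁻): pKₐ(p-nitrobenzoic acid) ≈ 3.4
hydrosulfide (HS⁻): pKₐ(H₂S) ≈ 7
Reversing gives the worst-to-best order requested.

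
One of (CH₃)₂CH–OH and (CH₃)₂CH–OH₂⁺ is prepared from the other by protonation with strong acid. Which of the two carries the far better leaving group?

From (CH₃)₂CH–OH the departing group would be OH⁻ (pKₐ(H₂O) ≈ 15.7). Strong base; essentially never leaves without prior activation.
From (CH₃)₂CH–OH₂⁺ the leaving group is H₂O (pKₐ(H₃O⁺) ≈ -1.7). Neutral; leaves from a protonated alcohol (R–OH₂⁺).
Protonation with strong acid works by converting the leaving group from hydroxide to neutral water, making (CH₃)₂CH–OH₂⁺ enormously more reactive.

(CH₃)₂CH–OH₂⁺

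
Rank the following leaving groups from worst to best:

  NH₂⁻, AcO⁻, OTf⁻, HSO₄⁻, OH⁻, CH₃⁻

OTf⁻: pKₐ(CF₃SO₃H (triflic acid)) ≈ -14 — charge spread over three oxygens and a CF₃ group; the premier leaving group in synthesis
HSO₄⁻: pKₐ(H₂SO₄) ≈ -3 — conjugate base of a strong mineral acid
AcO⁻: pKₐ(CH₃COOH) ≈ 4.8 — resonance-stabilised but still a weak base
OH⁻: pKₐ(H₂O) ≈ 15.7 — strong base; essentially never leaves without prior activation
NH₂⁻: pKₐ(NH₃) ≈ 38 — extremely strong base; never a leaving group
CH₃⁻: pKₐ(CH₄) ≈ 48 — unstabilised carbanion; the worst conceivable leaving group
Reversing gives the worst-to-best order requested.

CH₃⁻ < NH₂⁻ < OH⁻ < AcO⁻ < HSO₄⁻ < OTf⁻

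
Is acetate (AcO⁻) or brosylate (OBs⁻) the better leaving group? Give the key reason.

brosylate (OBs⁻)

brosylate (OBs⁻) is the better leaving group.
pKₐ(p-BrC₆H₄SO₃H) ≈ -2.8 versus pKₐ(CH₃COOH) ≈ 4.8: brosylate (OBs⁻) is the much weaker base.
Arenesulfonate with a p-bromo substituent.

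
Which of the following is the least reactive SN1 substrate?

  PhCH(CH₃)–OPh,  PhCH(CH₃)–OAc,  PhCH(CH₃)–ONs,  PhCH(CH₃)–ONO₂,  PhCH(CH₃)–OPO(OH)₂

PhCH(CH₃)–OPh

The skeletons are identical, so relative rate is governed entirely by leaving-group ability.
Leaving-group ability tracks the stability of the departed species; conjugate-acid pKₐ is the usual yardstick (lower pKₐ → better LG).
PhCH(CH₃)–ONs loses ONs⁻: pKₐ(p-O₂NC₆H₄SO₃H) ≈ -3.5
PhCH(CH₃)–ONO₂ loses NO₃⁻: pKₐ(HNO₃) ≈ -1.3
PhCH(CH₃)–OPO(OH)₂ loses H₂PO₄⁻: pKₐ(H₃PO₄) ≈ 2.1
PhCH(CH₃)–OAc loses AcO⁻: pKₐ(CH₃COOH) ≈ 4.8
PhCH(CH₃)–OPh loses PhO⁻: pKₐ(C₆H₅OH (phenol)) ≈ 10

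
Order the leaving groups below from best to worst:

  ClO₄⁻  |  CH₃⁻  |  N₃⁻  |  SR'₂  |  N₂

A good leaving group is a weak base: the lower the pKₐ of its conjugate acid, the more readily it departs.
N₂: no meaningful conjugate acid; N₂ departs as an exceptionally stable neutral molecule
ClO₄⁻: pKₐ(HClO₄) ≈ -10 — extremely weak base; rarely used for safety reasons
SR'₂: pKₐ(R'₂SH⁺) ≈ -7
N₃⁻: pKₐ(HN₃) ≈ 4.7 — linear, resonance-stabilised
CH₃⁻: pKₐ(CH₄) ≈ 48

N₂ > ClO₄⁻ > SR'₂ > N₃⁻ > CH₃⁻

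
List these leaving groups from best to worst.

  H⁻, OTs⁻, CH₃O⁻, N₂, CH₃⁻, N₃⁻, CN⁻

Leaving-group ability tracks the stability of the departed species; conjugate-acid pKₐ is the usual yardstick (lower pKₐ → better LG).
N₂: no meaningful conjugate acid; N₂ departs as an exceptionally stable neutral molecule
OTs⁻: pKₐ(p-CH₃C₆H₄SO₃H (TsOH)) ≈ -2.8 — resonance-delocalised arenesulfonate
N₃⁻: pKₐ(HN₃) ≈ 4.7
CN⁻: pKₐ(HCN) ≈ 9.2 — sp carbon stabilises the charge somewhat, but still a poor LG
CH₃O⁻: pKₐ(CH₃OH) ≈ 15.5 — strong base; alkoxides do not leave unassisted
H⁻: pKₐ(H₂) ≈ 36
CH₃⁻: pKₐ(CH₄) ≈ 48 — unstabilised carbanion; the worst conceivable leaving group

N₂ > OTs⁻ > N₃⁻ > CN⁻ > CH₃O⁻ > H⁻ > CH₃⁻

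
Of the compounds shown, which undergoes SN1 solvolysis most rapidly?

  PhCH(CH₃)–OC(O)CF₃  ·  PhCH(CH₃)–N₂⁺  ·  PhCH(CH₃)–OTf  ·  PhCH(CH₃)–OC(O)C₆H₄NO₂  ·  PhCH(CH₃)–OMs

PhCH(CH₃)–N₂⁺

With the same alkyl group throughout, only the leaving group differentiates the rates.
A good leaving group is a weak base: the lower the pKₐ of its conjugate acid, the more readily it departs.
PhCH(CH₃)–N₂⁺ loses N₂: no meaningful conjugate acid; N₂ departs as an exceptionally stable neutral molecule
PhCH(CH₃)–OTf loses OTf⁻: pKₐ(CF₃SO₃H (triflic acid)) ≈ -14
PhCH(CH₃)–OMs loses OMs⁻: pKₐ(CH₃SO₃H (MsOH)) ≈ -1.9
PhCH(CH₃)–OC(O)CF₃ loses CF₃COO⁻: pKₐ(CF₃COOH) ≈ 0.2
PhCH(CH₃)–OC(O)C₆H₄NO₂ loses p-O₂N–C₆H₄–COO⁻: pKₐ(p-nitrobenzoic acid) ≈ 3.4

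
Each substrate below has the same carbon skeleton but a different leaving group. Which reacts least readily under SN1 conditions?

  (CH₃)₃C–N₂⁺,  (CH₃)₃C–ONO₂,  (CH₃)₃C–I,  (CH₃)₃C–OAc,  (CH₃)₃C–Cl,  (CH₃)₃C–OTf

(CH₃)₃C–OAc

Identical carbon frameworks mean the comparison reduces to leaving-group quality.
Leaving-group ability tracks the stability of the departed species; conjugate-acid pKₐ is the usual yardstick (lower pKₐ → better LG).
(CH₃)₃C–N₂⁺ loses N₂: no meaningful conjugate acid; N₂ departs as an exceptionally stable neutral molecule
(CH₃)₃C–OTf loses OTf⁻: pKₐ(CF₃SO₃H (triflic acid)) ≈ -14
(CH₃)₃C–I loses I⁻: pKₐ(HI) ≈ -10
(CH₃)₃C–Cl loses Cl⁻: pKₐ(HCl) ≈ -7
(CH₃)₃C–ONO₂ loses NO₃⁻: pKₐ(HNO₃) ≈ -1.3
(CH₃)₃C–OAc loses AcO⁻: pKₐ(CH₃COOH) ≈ 4.8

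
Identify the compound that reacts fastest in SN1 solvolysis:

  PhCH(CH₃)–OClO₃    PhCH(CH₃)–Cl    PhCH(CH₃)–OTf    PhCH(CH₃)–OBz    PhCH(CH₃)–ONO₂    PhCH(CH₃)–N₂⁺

PhCH(CH₃)–N₂⁺

The skeletons are identical, so relative rate is governed entirely by leaving-group ability.
A good leaving group is a weak base: the lower the pKₐ of its conjugate acid, the more readily it departs.
PhCH(CH₃)–N₂⁺ loses N₂: no meaningful conjugate acid; N₂ departs as an exceptionally stable neutral molecule
PhCH(CH₃)–OTf loses OTf⁻: pKₐ(CF₃SO₃H (triflic acid)) ≈ -14
PhCH(CH₃)–OClO₃ loses ClO₄⁻: pKₐ(HClO₄) ≈ -10
PhCH(CH₃)–Cl loses Cl⁻: pKₐ(HCl) ≈ -7
PhCH(CH₃)–ONO₂ loses NO₃⁻: pKₐ(HNO₃) ≈ -1.3
PhCH(CH₃)–OBz loses PhCOO⁻: pKₐ(C₆H₅COOH) ≈ 4.2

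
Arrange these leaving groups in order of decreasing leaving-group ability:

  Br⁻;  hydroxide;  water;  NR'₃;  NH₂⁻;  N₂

N₂ > Br⁻ > water > NR'₃ > hydroxide > NH₂⁻

Rank by basicity of the departing species: weakest base leaves most easily.
N₂: no meaningful conjugate acid; N₂ departs as an exceptionally stable neutral molecule
Br⁻: pKₐ(HBr) ≈ -9
water: pKₐ(H₃O⁺) ≈ -1.7
NR'₃: pKₐ(R'₃NH⁺) ≈ 10.7
hydroxide: pKₐ(H₂O) ≈ 15.7
NH₂⁻: pKₐ(NH₃) ≈ 38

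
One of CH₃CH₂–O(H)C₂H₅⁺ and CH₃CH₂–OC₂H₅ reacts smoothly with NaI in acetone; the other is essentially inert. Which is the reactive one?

From CH₃CH₂–OC₂H₅ the departing group would be CH₃CH₂O⁻ (pKₐ(CH₃CH₂OH) ≈ 16). Strong base; alkoxides do not leave unassisted.
From CH₃CH₂–O(H)C₂H₅⁺ the leaving group is R'OH (pKₐ(R'OH₂⁺) ≈ -2.4). Neutral; leaves from a protonated ether (an oxonium ion, R–O(H)R'⁺).
(In practice CH₃CH₂–O(H)C₂H₅⁺ is made from CH₃CH₂–OC₂H₅ by protonation with concentrated HBr, allowing neutral ethanol, rather than ethoxide, to depart.)

CH₃CH₂–O(H)C₂H₅⁺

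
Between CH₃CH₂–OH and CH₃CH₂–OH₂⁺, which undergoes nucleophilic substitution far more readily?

From CH₃CH₂–OH the departing group would be OH⁻ (pKₐ(H₂O) ≈ 15.7). Strong base; essentially never leaves without prior activation.
From CH₃CH₂–OH₂⁺ the leaving group is H₂O (pKₐ(H₃O⁺) ≈ -1.7). Neutral; leaves from a protonated alcohol (R–OH₂⁺).
(In practice CH₃CH₂–OH₂⁺ is made from CH₃CH₂–OH by protonation with strong acid, converting the leaving group from hydroxide to neutral water.)

CH₃CH₂–OH₂⁺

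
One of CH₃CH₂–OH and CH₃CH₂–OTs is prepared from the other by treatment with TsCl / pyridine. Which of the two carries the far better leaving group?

CH₃CH₂–OTs

From CH₃CH₂–OH the departing group would be OH⁻ (pKₐ(H₂O) ≈ 15.7). Strong base; essentially never leaves without prior activation.
From CH₃CH₂–OTs the leaving group is OTs⁻ (pKₐ(p-CH₃C₆H₄SO₃H (TsOH)) ≈ -2.8). Resonance-delocalised arenesulfonate.
Treatment with TsCl / pyridine works by converting the hydroxyl into a tosylate, making CH₃CH₂–OTs enormously more reactive.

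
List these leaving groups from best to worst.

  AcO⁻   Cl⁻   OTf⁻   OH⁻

Rank by basicity of the departing species: weakest base leaves most easily.
OTf⁻: pKₐ(CF₃SO₃H (triflic acid)) ≈ -14
Cl⁻: pKₐ(HCl) ≈ -7
AcO⁻: pKₐ(CH₃COOH) ≈ 4.8
OH⁻: pKₐ(H₂O) ≈ 15.7

OTf⁻ > Cl⁻ > AcO⁻ > OH⁻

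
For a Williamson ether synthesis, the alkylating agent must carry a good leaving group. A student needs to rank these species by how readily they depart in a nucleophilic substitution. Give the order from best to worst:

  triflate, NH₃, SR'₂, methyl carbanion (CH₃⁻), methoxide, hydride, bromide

Leaving-group ability tracks the stability of the departed species; conjugate-acid pKₐ is the usual yardstick (lower pKₐ → better LG).
triflate: pKₐ(CF₃SO₃H (triflic acid)) ≈ -14 — charge spread over three oxygens and a CF₃ group; the premier leaving group in synthesis
bromide: pKₐ(HBr) ≈ -9 — weak base; good leaving group
SR'₂: pKₐ(R'₂SH⁺) ≈ -7 — neutral; leaves from a sulfonium salt (R–SR'₂⁺)
NH₃: pKₐ(NH₄⁺) ≈ 9.2
methoxide: pKₐ(CH₃OH) ≈ 15.5 — strong base; alkoxides do not leave unassisted
hydride: pKₐ(H₂) ≈ 36
methyl carbanion (CH₃⁻): pKₐ(CH₄) ≈ 48 — unstabilised carbanion; the worst conceivable leaving group

triflate > bromide > SR'₂ > NH₃ > methoxide > hydride > methyl carbanion (CH₃⁻)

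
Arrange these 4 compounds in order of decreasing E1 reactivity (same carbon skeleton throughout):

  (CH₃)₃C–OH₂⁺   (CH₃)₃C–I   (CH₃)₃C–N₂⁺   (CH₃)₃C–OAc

(CH₃)₃C–N₂⁺ > (CH₃)₃C–I > (CH₃)₃C–OH₂⁺ > (CH₃)₃C–OAc

Same R in every case — rank the leaving groups.
Rank by basicity of the departing species: weakest base leaves most easily.
(CH₃)₃C–N₂⁺ loses N₂: no meaningful conjugate acid; N₂ departs as an exceptionally stable neutral molecule
(CH₃)₃C–I loses I⁻: pKₐ(HI) ≈ -10
(CH₃)₃C–OH₂⁺ loses H₂O: pKₐ(H₃O⁺) ≈ -1.7
(CH₃)₃C–OAc loses AcO⁻: pKₐ(CH₃COOH) ≈ 4.8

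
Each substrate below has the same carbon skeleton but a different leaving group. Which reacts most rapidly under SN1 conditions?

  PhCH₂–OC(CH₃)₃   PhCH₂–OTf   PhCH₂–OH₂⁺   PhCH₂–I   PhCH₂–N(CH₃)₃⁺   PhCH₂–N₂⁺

PhCH₂–N₂⁺

With the same alkyl group throughout, only the leaving group differentiates the rates.
A good leaving group is a weak base: the lower the pKₐ of its conjugate acid, the more readily it departs.
PhCH₂–N₂⁺ loses N₂: no meaningful conjugate acid; N₂ departs as an exceptionally stable neutral molecule
PhCH₂–OTf loses OTf⁻: pKₐ(CF₃SO₃H (triflic acid)) ≈ -14
PhCH₂–I loses I⁻: pKₐ(HI) ≈ -10
PhCH₂–OH₂⁺ loses H₂O: pKₐ(H₃O⁺) ≈ -1.7
PhCH₂–N(CH₃)₃⁺ loses NR'₃: pKₐ(R'₃NH⁺) ≈ 10.7
PhCH₂–OC(CH₃)₃ loses (CH₃)₃CO⁻: pKₐ(t-BuOH) ≈ 18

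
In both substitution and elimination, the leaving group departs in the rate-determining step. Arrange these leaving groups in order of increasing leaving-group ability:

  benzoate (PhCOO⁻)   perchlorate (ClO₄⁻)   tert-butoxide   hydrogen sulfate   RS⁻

tert-butoxide < RS⁻ < benzoate (PhCOO⁻) < hydrogen sulfate < perchlorate (ClO₄⁻)

Rank by basicity of the departing species: weakest base leaves most easily.
perchlorate (ClO₄⁻): pKₐ(HClO₄) ≈ -10 — extremely weak base; rarely used for safety reasons
hydrogen sulfate: pKₐ(H₂SO₄) ≈ -3
benzoate (PhCOO⁻): pKₐ(C₆H₅COOH) ≈ 4.2 — aryl carboxylate
RS⁻: pKₐ(RSH (a thiol)) ≈ 10.5 — moderately basic; rarely leaves without activation
tert-butoxide: pKₐ(t-BuOH) ≈ 18 — bulky, strongly basic alkoxide
The question asks for worst first, so the sequence is read in increasing leaving-group ability.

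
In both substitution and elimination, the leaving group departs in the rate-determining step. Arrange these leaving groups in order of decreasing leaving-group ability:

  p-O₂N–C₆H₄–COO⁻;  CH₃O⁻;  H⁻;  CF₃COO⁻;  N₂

N₂ > CF₃COO⁻ > p-O₂N–C₆H₄–COO⁻ > CH₃O⁻ > H⁻

The more stable X⁻ (or X) is on its own — i.e. the weaker a base it is — the better a leaving group it makes.
N₂: no meaningful conjugate acid; N₂ departs as an exceptionally stable neutral molecule
CF₃COO⁻: pKₐ(CF₃COOH) ≈ 0.2 — strongly electron-withdrawing CF₃ stabilises the carboxylate
p-O₂N–C₆H₄–COO⁻: pKₐ(p-nitrobenzoic acid) ≈ 3.4 — electron-withdrawing nitro group stabilises the carboxylate
CH₃O⁻: pKₐ(CH₃OH) ≈ 15.5 — strong base; alkoxides do not leave unassisted
H⁻: pKₐ(H₂) ≈ 36 — extremely strong base; leaves only in special hydride-transfer contexts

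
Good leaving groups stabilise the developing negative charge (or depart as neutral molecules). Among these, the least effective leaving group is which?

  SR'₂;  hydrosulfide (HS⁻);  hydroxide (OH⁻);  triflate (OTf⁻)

hydroxide (OH⁻)

Rank by basicity of the departing species: weakest base leaves most easily.
triflate (OTf⁻): pKₐ(CF₃SO₃H (triflic acid)) ≈ -14
SR'₂: pKₐ(R'₂SH⁺) ≈ -7
hydrosulfide (HS⁻): pKₐ(H₂S) ≈ 7
hydroxide (OH⁻): pKₐ(H₂O) ≈ 15.7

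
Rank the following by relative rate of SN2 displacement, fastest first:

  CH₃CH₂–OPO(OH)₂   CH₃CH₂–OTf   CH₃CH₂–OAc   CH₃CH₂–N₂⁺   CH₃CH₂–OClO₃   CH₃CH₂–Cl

Same R in every case — rank the leaving groups.
Rank by basicity of the departing species: weakest base leaves most easily.
CH₃CH₂–N₂⁺ loses N₂: no meaningful conjugate acid; N₂ departs as an exceptionally stable neutral molecule
CH₃CH₂–OTf loses OTf⁻: pKₐ(CF₃SO₃H (triflic acid)) ≈ -14
CH₃CH₂–OClO₃ loses ClO₄⁻: pKₐ(HClO₄) ≈ -10
CH₃CH₂–Cl loses Cl⁻: pKₐ(HCl) ≈ -7
CH₃CH₂–OPO(OH)₂ loses H₂PO₄⁻: pKₐ(H₃PO₄) ≈ 2.1
CH₃CH₂–OAc loses AcO⁻: pKₐ(CH₃COOH) ≈ 4.8

CH₃CH₂–N₂⁺ > CH₃CH₂–OTf > CH₃CH₂–OClO₃ > CH₃CH₂–Cl > CH₃CH₂–OPO(OH)₂ > CH₃CH₂–OAc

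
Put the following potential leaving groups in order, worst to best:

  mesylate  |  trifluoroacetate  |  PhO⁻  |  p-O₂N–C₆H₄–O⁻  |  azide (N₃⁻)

The more stable X⁻ (or X) is on its own — i.e. the weaker a base it is — the better a leaving group it makes.
mesylate: pKₐ(CH₃SO₃H (MsOH)) ≈ -1.9
trifluoroacetate: pKₐ(CF₃COOH) ≈ 0.2 — strongly electron-withdrawing CF₃ stabilises the carboxylate
azide (N₃⁻): pKₐ(HN₃) ≈ 4.7 — linear, resonance-stabilised
p-O₂N–C₆H₄–O⁻: pKₐ(p-nitrophenol) ≈ 7.2
PhO⁻: pKₐ(C₆H₅OH (phenol)) ≈ 10 — resonance into the ring helps, but still a poor LG
Listed from poorest to best leaving group as asked.

PhO⁻ < p-O₂N–C₆H₄–O⁻ < azide (N₃⁻) < trifluoroacetate < mesylate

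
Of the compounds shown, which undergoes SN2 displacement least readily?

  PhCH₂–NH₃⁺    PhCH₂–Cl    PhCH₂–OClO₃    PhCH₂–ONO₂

PhCH₂–NH₃⁺

With the same alkyl group throughout, only the leaving group differentiates the rates.
A good leaving group is a weak base: the lower the pKₐ of its conjugate acid, the more readily it departs.
PhCH₂–OClO₃ loses ClO₄⁻: pKₐ(HClO₄) ≈ -10
PhCH₂–Cl loses Cl⁻: pKₐ(HCl) ≈ -7
PhCH₂–ONO₂ loses NO₃⁻: pKₐ(HNO₃) ≈ -1.3
PhCH₂–NH₃⁺ loses NH₃: pKₐ(NH₄⁺) ≈ 9.2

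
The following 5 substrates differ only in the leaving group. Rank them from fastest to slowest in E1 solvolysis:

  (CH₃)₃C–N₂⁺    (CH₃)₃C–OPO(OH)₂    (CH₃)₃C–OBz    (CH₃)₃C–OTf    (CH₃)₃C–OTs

The skeletons are identical, so relative rate is governed entirely by leaving-group ability.
Rank by basicity of the departing species: weakest base leaves most easily.
(CH₃)₃C–N₂⁺ loses N₂: no meaningful conjugate acid; N₂ departs as an exceptionally stable neutral molecule
(CH₃)₃C–OTf loses OTf⁻: pKₐ(CF₃SO₃H (triflic acid)) ≈ -14
(CH₃)₃C–OTs loses OTs⁻: pKₐ(p-CH₃C₆H₄SO₃H (TsOH)) ≈ -2.8
(CH₃)₃C–OPO(OH)₂ loses H₂PO₄⁻: pKₐ(H₃PO₄) ≈ 2.1
(CH₃)₃C–OBz loses PhCOO⁻: pKₐ(C₆H₅COOH) ≈ 4.2

(CH₃)₃C–N₂⁺ > (CH₃)₃C–OTf > (CH₃)₃C–OTs > (CH₃)₃C–OPO(OH)₂ > (CH₃)₃C–OBz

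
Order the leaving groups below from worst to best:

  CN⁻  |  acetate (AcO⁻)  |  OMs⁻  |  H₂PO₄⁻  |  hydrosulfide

CN⁻ < hydrosulfide < acetate (AcO⁻) < H₂PO₄⁻ < OMs⁻

The more stable X⁻ (or X) is on its own — i.e. the weaker a base it is — the better a leaving group it makes.
OMs⁻: pKₐ(CH₃SO₃H (MsOH)) ≈ -1.9
H₂PO₄⁻: pKₐ(H₃PO₄) ≈ 2.1
acetate (AcO⁻): pKₐ(CH₃COOH) ≈ 4.8
hydrosulfide: pKₐ(H₂S) ≈ 7
CN⁻: pKₐ(HCN) ≈ 9.2
Listed from poorest to best leaving group as asked.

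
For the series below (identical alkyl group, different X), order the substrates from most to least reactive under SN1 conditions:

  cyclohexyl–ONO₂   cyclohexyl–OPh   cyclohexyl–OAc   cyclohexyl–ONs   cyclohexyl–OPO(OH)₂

cyclohexyl–ONs > cyclohexyl–ONO₂ > cyclohexyl–OPO(OH)₂ > cyclohexyl–OAc > cyclohexyl–OPh

The skeletons are identical, so relative rate is governed entirely by leaving-group ability.
Rank by basicity of the departing species: weakest base leaves most easily.
cyclohexyl–ONs loses ONs⁻: pKₐ(p-O₂NC₆H₄SO₃H) ≈ -3.5
cyclohexyl–ONO₂ loses NO₃⁻: pKₐ(HNO₃) ≈ -1.3
cyclohexyl–OPO(OH)₂ loses H₂PO₄⁻: pKₐ(H₃PO₄) ≈ 2.1
cyclohexyl–OAc loses AcO⁻: pKₐ(CH₃COOH) ≈ 4.8
cyclohexyl–OPh loses PhO⁻: pKₐ(C₆H₅OH (phenol)) ≈ 10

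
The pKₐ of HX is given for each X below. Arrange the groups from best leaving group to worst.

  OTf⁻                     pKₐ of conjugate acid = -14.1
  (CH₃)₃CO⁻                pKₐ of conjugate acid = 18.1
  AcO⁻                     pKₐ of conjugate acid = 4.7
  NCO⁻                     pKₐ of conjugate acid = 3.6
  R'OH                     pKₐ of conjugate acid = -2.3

OTf⁻ > R'OH > NCO⁻ > AcO⁻ > (CH₃)₃CO⁻

Lower conjugate-acid pKₐ ⇒ weaker base ⇒ better leaving group.
Sorting by the given values: OTf⁻ (-14.1), R'OH (-2.3), NCO⁻ (3.6), AcO⁻ (4.7), (CH₃)₃CO⁻ (18.1).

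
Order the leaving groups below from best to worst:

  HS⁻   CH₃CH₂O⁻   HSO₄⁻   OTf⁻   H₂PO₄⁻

OTf⁻ > HSO₄⁻ > H₂PO₄⁻ > HS⁻ > CH₃CH₂O⁻

OTf⁻: pKₐ(CF₃SO₃H (triflic acid)) ≈ -14 — charge spread over three oxygens and a CF₃ group; the premier leaving group in synthesis
HSO₄⁻: pKₐ(H₂SO₄) ≈ -3
H₂PO₄⁻: pKₐ(H₃PO₄) ≈ 2.1 — moderate base; biological leaving group after further activation
HS⁻: pKₐ(H₂S) ≈ 7 — larger and more polarisable than the oxygen analogue
CH₃CH₂O⁻: pKₐ(CH₃CH₂OH) ≈ 16 — strong base; alkoxides do not leave unassisted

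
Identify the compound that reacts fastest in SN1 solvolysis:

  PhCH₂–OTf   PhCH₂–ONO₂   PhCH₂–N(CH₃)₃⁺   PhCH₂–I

Identical carbon frameworks mean the comparison reduces to leaving-group quality.
The more stable X⁻ (or X) is on its own — i.e. the weaker a base it is — the better a leaving group it makes.
PhCH₂–OTf loses OTf⁻: pKₐ(CF₃SO₃H (triflic acid)) ≈ -14
PhCH₂–I loses I⁻: pKₐ(HI) ≈ -10
PhCH₂–ONO₂ loses NO₃⁻: pKₐ(HNO₃) ≈ -1.3
PhCH₂–N(CH₃)₃⁺ loses NR'₃: pKₐ(R'₃NH⁺) ≈ 10.7

PhCH₂–OTf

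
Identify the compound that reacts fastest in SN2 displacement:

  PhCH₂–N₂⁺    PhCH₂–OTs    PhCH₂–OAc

PhCH₂–N₂⁺

Same R in every case — rank the leaving groups.
Leaving-group ability tracks the stability of the departed species; conjugate-acid pKₐ is the usual yardstick (lower pKₐ → better LG).
PhCH₂–N₂⁺ loses N₂: no meaningful conjugate acid; N₂ departs as an exceptionally stable neutral molecule
PhCH₂–OTs loses OTs⁻: pKₐ(p-CH₃C₆H₄SO₃H (TsOH)) ≈ -2.8
PhCH₂–OAc loses AcO⁻: pKₐ(CH₃COOH) ≈ 4.8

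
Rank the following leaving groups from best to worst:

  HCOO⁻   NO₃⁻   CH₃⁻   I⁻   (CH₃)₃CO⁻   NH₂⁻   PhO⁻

Rank by basicity of the departing species: weakest base leaves most easily.
I⁻: pKₐ(HI) ≈ -10 — large, highly polarisable; very weak base
NO₃⁻: pKₐ(HNO₃) ≈ -1.3
HCOO⁻: pKₐ(HCOOH) ≈ 3.8 — resonance-stabilised carboxylate
PhO⁻: pKₐ(C₆H₅OH (phenol)) ≈ 10
(CH₃)₃CO⁻: pKₐ(t-BuOH) ≈ 18 — bulky, strongly basic alkoxide
NH₂⁻: pKₐ(NH₃) ≈ 38 — extremely strong base; never a leaving group
CH₃⁻: pKₐ(CH₄) ≈ 48 — unstabilised carbanion; the worst conceivable leaving group

I⁻ > NO₃⁻ > HCOO⁻ > PhO⁻ > (CH₃)₃CO⁻ > NH₂⁻ > CH₃⁻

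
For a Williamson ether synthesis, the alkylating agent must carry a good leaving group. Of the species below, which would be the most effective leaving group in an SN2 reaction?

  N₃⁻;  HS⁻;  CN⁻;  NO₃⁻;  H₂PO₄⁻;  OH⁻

A good leaving group is a weak base: the lower the pKₐ of its conjugate acid, the more readily it departs.
NO₃⁻: pKₐ(HNO₃) ≈ -1.3
H₂PO₄⁻: pKₐ(H₃PO₄) ≈ 2.1
N₃⁻: pKₐ(HN₃) ≈ 4.7
HS⁻: pKₐ(H₂S) ≈ 7
CN⁻: pKₐ(HCN) ≈ 9.2
OH⁻: pKₐ(H₂O) ≈ 15.7

NO₃⁻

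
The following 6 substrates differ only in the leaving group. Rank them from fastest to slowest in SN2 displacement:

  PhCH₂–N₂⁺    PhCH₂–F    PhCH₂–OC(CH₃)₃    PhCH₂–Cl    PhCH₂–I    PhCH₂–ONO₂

Same R in every case — rank the leaving groups.
A good leaving group is a weak base: the lower the pKₐ of its conjugate acid, the more readily it departs.
PhCH₂–N₂⁺ loses N₂: no meaningful conjugate acid; N₂ departs as an exceptionally stable neutral molecule
PhCH₂–I loses I⁻: pKₐ(HI) ≈ -10
PhCH₂–Cl loses Cl⁻: pKₐ(HCl) ≈ -7
PhCH₂–ONO₂ loses NO₃⁻: pKₐ(HNO₃) ≈ -1.3
PhCH₂–F loses F⁻: pKₐ(HF) ≈ 3.2
PhCH₂–OC(CH₃)₃ loses (CH₃)₃CO⁻: pKₐ(t-BuOH) ≈ 18

PhCH₂–N₂⁺ > PhCH₂–I > PhCH₂–Cl > PhCH₂–ONO₂ > PhCH₂–F > PhCH₂–OC(CH₃)₃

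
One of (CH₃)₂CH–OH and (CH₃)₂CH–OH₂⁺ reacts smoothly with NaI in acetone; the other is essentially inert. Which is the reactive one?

From (CH₃)₂CH–OH the departing group would be OH⁻ (pKₐ(H₂O) ≈ 15.7). Strong base; essentially never leaves without prior activation.
From (CH₃)₂CH–OH₂⁺ the leaving group is H₂O (pKₐ(H₃O⁺) ≈ -1.7). Neutral; leaves from a protonated alcohol (R–OH₂⁺).
(In practice (CH₃)₂CH–OH₂⁺ is made from (CH₃)₂CH–OH by protonation with strong acid, converting the leaving group from hydroxide to neutral water.)

(CH₃)₂CH–OH₂⁺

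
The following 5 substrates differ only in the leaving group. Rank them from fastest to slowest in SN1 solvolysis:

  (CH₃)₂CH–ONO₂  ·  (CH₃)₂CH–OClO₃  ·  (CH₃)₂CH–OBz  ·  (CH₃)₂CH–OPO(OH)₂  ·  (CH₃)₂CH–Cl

With the same alkyl group throughout, only the leaving group differentiates the rates.
Leaving-group ability tracks the stability of the departed species; conjugate-acid pKₐ is the usual yardstick (lower pKₐ → better LG).
(CH₃)₂CH–OClO₃ loses ClO₄⁻: pKₐ(HClO₄) ≈ -10
(CH₃)₂CH–Cl loses Cl⁻: pKₐ(HCl) ≈ -7
(CH₃)₂CH–ONO₂ loses NO₃⁻: pKₐ(HNO₃) ≈ -1.3
(CH₃)₂CH–OPO(OH)₂ loses H₂PO₄⁻: pKₐ(H₃PO₄) ≈ 2.1
(CH₃)₂CH–OBz loses PhCOO⁻: pKₐ(C₆H₅COOH) ≈ 4.2

(CH₃)₂CH–OClO₃ > (CH₃)₂CH–Cl > (CH₃)₂CH–ONO₂ > (CH₃)₂CH–OPO(OH)₂ > (CH₃)₂CH–OBz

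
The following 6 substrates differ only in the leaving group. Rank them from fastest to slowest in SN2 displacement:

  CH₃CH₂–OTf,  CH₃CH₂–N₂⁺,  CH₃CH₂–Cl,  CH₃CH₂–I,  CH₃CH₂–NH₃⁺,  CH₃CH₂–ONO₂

CH₃CH₂–N₂⁺ > CH₃CH₂–OTf > CH₃CH₂–I > CH₃CH₂–Cl > CH₃CH₂–ONO₂ > CH₃CH₂–NH₃⁺

Identical carbon frameworks mean the comparison reduces to leaving-group quality.
Rank by basicity of the departing species: weakest base leaves most easily.
CH₃CH₂–N₂⁺ loses N₂: no meaningful conjugate acid; N₂ departs as an exceptionally stable neutral molecule
CH₃CH₂–OTf loses OTf⁻: pKₐ(CF₃SO₃H (triflic acid)) ≈ -14
CH₃CH₂–I loses I⁻: pKₐ(HI) ≈ -10
CH₃CH₂–Cl loses Cl⁻: pKₐ(HCl) ≈ -7
CH₃CH₂–ONO₂ loses NO₃⁻: pKₐ(HNO₃) ≈ -1.3
CH₃CH₂–NH₃⁺ loses NH₃: pKₐ(NH₄⁺) ≈ 9.2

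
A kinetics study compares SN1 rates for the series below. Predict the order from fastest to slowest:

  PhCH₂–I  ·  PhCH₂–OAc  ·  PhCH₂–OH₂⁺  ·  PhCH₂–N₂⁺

With the same alkyl group throughout, only the leaving group differentiates the rates.
The more stable X⁻ (or X) is on its own — i.e. the weaker a base it is — the better a leaving group it makes.
PhCH₂–N₂⁺ loses N₂: no meaningful conjugate acid; N₂ departs as an exceptionally stable neutral molecule
PhCH₂–I loses I⁻: pKₐ(HI) ≈ -10
PhCH₂–OH₂⁺ loses H₂O: pKₐ(H₃O⁺) ≈ -1.7
PhCH₂–OAc loses AcO⁻: pKₐ(CH₃COOH) ≈ 4.8

PhCH₂–N₂⁺ > PhCH₂–I > PhCH₂–OH₂⁺ > PhCH₂–OAc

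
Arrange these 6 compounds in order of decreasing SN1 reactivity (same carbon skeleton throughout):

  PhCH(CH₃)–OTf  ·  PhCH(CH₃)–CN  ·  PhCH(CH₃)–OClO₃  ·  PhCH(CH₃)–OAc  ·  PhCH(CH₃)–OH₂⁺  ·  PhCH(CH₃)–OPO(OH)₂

The skeletons are identical, so relative rate is governed entirely by leaving-group ability.
Rank by basicity of the departing species: weakest base leaves most easily.
PhCH(CH₃)–OTf loses OTf⁻: pKₐ(CF₃SO₃H (triflic acid)) ≈ -14
PhCH(CH₃)–OClO₃ loses ClO₄⁻: pKₐ(HClO₄) ≈ -10
PhCH(CH₃)–OH₂⁺ loses H₂O: pKₐ(H₃O⁺) ≈ -1.7
PhCH(CH₃)–OPO(OH)₂ loses H₂PO₄⁻: pKₐ(H₃PO₄) ≈ 2.1
PhCH(CH₃)–OAc loses AcO⁻: pKₐ(CH₃COOH) ≈ 4.8
PhCH(CH₃)–CN loses CN⁻: pKₐ(HCN) ≈ 9.2

PhCH(CH₃)–OTf > PhCH(CH₃)–OClO₃ > PhCH(CH₃)–OH₂⁺ > PhCH(CH₃)–OPO(OH)₂ > PhCH(CH₃)–OAc > PhCH(CH₃)–CN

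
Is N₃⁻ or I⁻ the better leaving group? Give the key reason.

I⁻ is the better leaving group.
pKₐ(HI) ≈ -10 versus pKₐ(HN₃) ≈ 4.7: I⁻ is the much weaker base.
Large, highly polarisable; very weak base.

I⁻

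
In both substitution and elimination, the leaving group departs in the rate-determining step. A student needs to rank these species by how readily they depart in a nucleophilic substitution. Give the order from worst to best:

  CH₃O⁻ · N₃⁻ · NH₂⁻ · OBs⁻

NH₂⁻ < CH₃O⁻ < N₃⁻ < OBs⁻

A good leaving group is a weak base: the lower the pKₐ of its conjugate acid, the more readily it departs.
OBs⁻: pKₐ(p-BrC₆H₄SO₃H) ≈ -2.8
N₃⁻: pKₐ(HN₃) ≈ 4.7
CH₃O⁻: pKₐ(CH₃OH) ≈ 15.5 — strong base; alkoxides do not leave unassisted
NH₂⁻: pKₐ(NH₃) ≈ 38
The question asks for worst first, so the sequence is read in increasing leaving-group ability.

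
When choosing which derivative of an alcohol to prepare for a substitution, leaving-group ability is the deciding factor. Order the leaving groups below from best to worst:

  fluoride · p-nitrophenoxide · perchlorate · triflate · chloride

triflate > perchlorate > chloride > fluoride > p-nitrophenoxide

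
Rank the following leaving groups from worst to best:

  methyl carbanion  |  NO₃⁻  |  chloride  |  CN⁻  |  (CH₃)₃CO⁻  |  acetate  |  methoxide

methyl carbanion < (CH₃)₃CO⁻ < methoxide < CN⁻ < acetate < NO₃⁻ < chloride

The more stable X⁻ (or X) is on its own — i.e. the weaker a base it is — the better a leaving group it makes.
chloride: pKₐ(HCl) ≈ -7
NO₃⁻: pKₐ(HNO₃) ≈ -1.3
acetate: pKₐ(CH₃COOH) ≈ 4.8
CN⁻: pKₐ(HCN) ≈ 9.2
methoxide: pKₐ(CH₃OH) ≈ 15.5
(CH₃)₃CO⁻: pKₐ(t-BuOH) ≈ 18
methyl carbanion: pKₐ(CH₄) ≈ 48
Listed from poorest to best leaving group as asked.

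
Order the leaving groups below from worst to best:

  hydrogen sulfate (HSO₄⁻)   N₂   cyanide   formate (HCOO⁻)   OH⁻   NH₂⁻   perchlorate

N₂: no meaningful conjugate acid; N₂ departs as an exceptionally stable neutral molecule
perchlorate: pKₐ(HClO₄) ≈ -10
hydrogen sulfate (HSO₄⁻): pKₐ(H₂SO₄) ≈ -3
formate (HCOO⁻): pKₐ(HCOOH) ≈ 3.8
cyanide: pKₐ(HCN) ≈ 9.2
OH⁻: pKₐ(H₂O) ≈ 15.7
NH₂⁻: pKₐ(NH₃) ≈ 38
Listed from poorest to best leaving group as asked.

NH₂⁻ < OH⁻ < cyanide < formate (HCOO⁻) < hydrogen sulfate (HSO₄⁻) < perchlorate < N₂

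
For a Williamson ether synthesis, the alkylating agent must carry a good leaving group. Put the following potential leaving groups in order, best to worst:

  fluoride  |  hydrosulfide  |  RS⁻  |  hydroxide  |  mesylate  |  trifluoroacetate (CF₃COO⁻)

mesylate > trifluoroacetate (CF₃COO⁻) > fluoride > hydrosulfide > RS⁻ > hydroxide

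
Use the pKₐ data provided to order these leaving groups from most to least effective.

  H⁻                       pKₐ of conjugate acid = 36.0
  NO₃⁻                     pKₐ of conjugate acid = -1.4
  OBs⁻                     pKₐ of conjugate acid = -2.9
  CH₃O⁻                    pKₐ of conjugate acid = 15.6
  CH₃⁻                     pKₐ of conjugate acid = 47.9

OBs⁻ > NO₃⁻ > CH₃O⁻ > H⁻ > CH₃⁻

Lower conjugate-acid pKₐ ⇒ weaker base ⇒ better leaving group.
Sorting by the given values: OBs⁻ (-2.9), NO₃⁻ (-1.4), CH₃O⁻ (15.6), H⁻ (36.0), CH₃⁻ (47.9).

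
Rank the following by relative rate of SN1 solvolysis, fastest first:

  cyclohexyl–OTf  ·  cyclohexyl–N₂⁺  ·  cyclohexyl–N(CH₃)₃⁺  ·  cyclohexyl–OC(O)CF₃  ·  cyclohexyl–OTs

cyclohexyl–N₂⁺ > cyclohexyl–OTf > cyclohexyl–OTs > cyclohexyl–OC(O)CF₃ > cyclohexyl–N(CH₃)₃⁺

Same R in every case — rank the leaving groups.
Rank by basicity of the departing species: weakest base leaves most easily.
cyclohexyl–N₂⁺ loses N₂: no meaningful conjugate acid; N₂ departs as an exceptionally stable neutral molecule
cyclohexyl–OTf loses OTf⁻: pKₐ(CF₃SO₃H (triflic acid)) ≈ -14
cyclohexyl–OTs loses OTs⁻: pKₐ(p-CH₃C₆H₄SO₃H (TsOH)) ≈ -2.8
cyclohexyl–OC(O)CF₃ loses CF₃COO⁻: pKₐ(CF₃COOH) ≈ 0.2
cyclohexyl–N(CH₃)₃⁺ loses NR'₃: pKₐ(R'₃NH⁺) ≈ 10.7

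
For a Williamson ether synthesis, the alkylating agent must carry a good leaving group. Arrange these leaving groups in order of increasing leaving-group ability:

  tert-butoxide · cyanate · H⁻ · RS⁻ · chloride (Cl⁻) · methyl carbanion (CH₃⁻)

methyl carbanion (CH₃⁻) < H⁻ < tert-butoxide < RS⁻ < cyanate < chloride (Cl⁻)

chloride (Cl⁻): pKₐ(HCl) ≈ -7
cyanate: pKₐ(HOCN) ≈ 3.5 — resonance between N and O
RS⁻: pKₐ(RSH (a thiol)) ≈ 10.5
tert-butoxide: pKₐ(t-BuOH) ≈ 18 — bulky, strongly basic alkoxide
H⁻: pKₐ(H₂) ≈ 36 — extremely strong base; leaves only in special hydride-transfer contexts
methyl carbanion (CH₃⁻): pKₐ(CH₄) ≈ 48 — unstabilised carbanion; the worst conceivable leaving group
Reversing gives the worst-to-best order requested.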